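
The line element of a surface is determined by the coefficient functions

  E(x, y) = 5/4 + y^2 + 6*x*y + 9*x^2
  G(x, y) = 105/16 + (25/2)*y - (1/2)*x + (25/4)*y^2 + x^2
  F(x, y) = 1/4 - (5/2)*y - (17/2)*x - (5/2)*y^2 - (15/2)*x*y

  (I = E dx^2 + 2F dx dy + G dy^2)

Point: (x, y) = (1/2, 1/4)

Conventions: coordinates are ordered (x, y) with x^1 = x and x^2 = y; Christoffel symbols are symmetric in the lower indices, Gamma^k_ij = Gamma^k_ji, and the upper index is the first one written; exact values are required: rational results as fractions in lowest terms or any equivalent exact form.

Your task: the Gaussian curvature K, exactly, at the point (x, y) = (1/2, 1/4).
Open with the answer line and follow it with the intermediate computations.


Answer: K = -35392/210681

E = 69/16, F = -183/32, G = 645/64, EG - F^2 = 1377/128 at the point
E_x = 21/2, E_y = 7/2, F_x = -83/8, F_y = -15/2, G_x = 1/2, G_y = 125/8
E_yy = 2, F_xy = -15/2, G_xx = 2
The intrinsic route: Brioschi's K = (det M1 - det M2)/(EG - F^2)^2.
M1 = [[-E_yy/2 + F_xy - G_xx/2, E_x/2, F_x - E_y/2], [F_y - G_x/2, E, F], [G_y/2, F, G]] = [[-19/2, 21/4, -97/8], [-31/4, 69/16, -183/32], [125/16, -183/32, 645/64]]; det M1 = -56913/1024
M2 = [[0, E_y/2, G_x/2], [E_y/2, E, F], [G_x/2, F, G]] = [[0, 7/4, 1/4], [7/4, 69/16, -183/32], [1/4, -183/32, 645/64]]; det M2 = -37005/1024
det M1 - det M2 = -4977/256; K = -4977/256 / (1377/128)^2 = -35392/210681


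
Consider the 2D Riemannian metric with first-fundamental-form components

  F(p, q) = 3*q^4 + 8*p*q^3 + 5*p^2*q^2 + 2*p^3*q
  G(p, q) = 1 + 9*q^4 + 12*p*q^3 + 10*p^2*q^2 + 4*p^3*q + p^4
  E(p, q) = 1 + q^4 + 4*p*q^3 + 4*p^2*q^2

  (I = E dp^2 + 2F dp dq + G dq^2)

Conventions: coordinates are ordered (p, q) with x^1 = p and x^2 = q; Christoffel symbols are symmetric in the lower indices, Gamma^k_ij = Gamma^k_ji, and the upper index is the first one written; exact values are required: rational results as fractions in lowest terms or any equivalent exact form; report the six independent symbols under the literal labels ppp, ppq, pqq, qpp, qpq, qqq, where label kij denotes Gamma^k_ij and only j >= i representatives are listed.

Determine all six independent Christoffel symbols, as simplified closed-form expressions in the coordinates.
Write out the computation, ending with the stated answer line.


E = 1 + q^4 + 4*p*q^3 + 4*p^2*q^2; F = 3*q^4 + 8*p*q^3 + 5*p^2*q^2 + 2*p^3*q; G = 1 + 9*q^4 + 12*p*q^3 + 10*p^2*q^2 + 4*p^3*q + p^4
Gamma^k_ij = (1/2) g^{kl} (d_i g_jl + d_j g_il - d_l g_ij), with g^inv = (1/(EG-F^2)) [[G, -F], [-F, E]]
first partials: E_p = 4*q^3 + 8*p*q^2, E_q = 4*q^3 + 12*p*q^2 + 8*p^2*q, F_p = 8*q^3 + 10*p*q^2 + 6*p^2*q, F_q = 12*q^3 + 24*p*q^2 + 10*p^2*q + 2*p^3, G_p = 12*q^3 + 20*p*q^2 + 12*p^2*q + 4*p^3, G_q = 36*q^3 + 36*p*q^2 + 20*p^2*q + 4*p^3
D = EG - F^2 = 1 + 10*q^4 + 16*p*q^3 + 14*p^2*q^2 + 4*p^3*q + p^4
expanded: Gamma^p_pp = (G E_p - 2F F_p + F E_q)/(2D), Gamma^p_pq = (G E_q - F G_p)/(2D), Gamma^p_qq = (2G F_q - G G_p - F G_q)/(2D), Gamma^q_pp = (2E F_p - E E_q - F E_p)/(2D), Gamma^q_pq = (E G_p - F E_q)/(2D), Gamma^q_qq = (E G_q - 2F F_q + F G_p)/(2D); substitute and cancel common factors

Answer: Gamma_ppp = (4*p*q^2 + 2*q^3)/(p^4 + 4*p^3*q + 14*p^2*q^2 + 16*p*q^3 + 10*q^4 + 1), Gamma_ppq = (4*p^2*q + 6*p*q^2 + 2*q^3)/(p^4 + 4*p^3*q + 14*p^2*q^2 + 16*p*q^3 + 10*q^4 + 1), Gamma_pqq = (4*p^2*q + 14*p*q^2 + 6*q^3)/(p^4 + 4*p^3*q + 14*p^2*q^2 + 16*p*q^3 + 10*q^4 + 1), Gamma_qpp = (2*p^2*q + 4*p*q^2 + 6*q^3)/(p^4 + 4*p^3*q + 14*p^2*q^2 + 16*p*q^3 + 10*q^4 + 1), Gamma_qpq = (2*p^3 + 6*p^2*q + 10*p*q^2 + 6*q^3)/(p^4 + 4*p^3*q + 14*p^2*q^2 + 16*p*q^3 + 10*q^4 + 1), Gamma_qqq = (2*p^3 + 10*p^2*q + 18*p*q^2 + 18*q^3)/(p^4 + 4*p^3*q + 14*p^2*q^2 + 16*p*q^3 + 10*q^4 + 1)


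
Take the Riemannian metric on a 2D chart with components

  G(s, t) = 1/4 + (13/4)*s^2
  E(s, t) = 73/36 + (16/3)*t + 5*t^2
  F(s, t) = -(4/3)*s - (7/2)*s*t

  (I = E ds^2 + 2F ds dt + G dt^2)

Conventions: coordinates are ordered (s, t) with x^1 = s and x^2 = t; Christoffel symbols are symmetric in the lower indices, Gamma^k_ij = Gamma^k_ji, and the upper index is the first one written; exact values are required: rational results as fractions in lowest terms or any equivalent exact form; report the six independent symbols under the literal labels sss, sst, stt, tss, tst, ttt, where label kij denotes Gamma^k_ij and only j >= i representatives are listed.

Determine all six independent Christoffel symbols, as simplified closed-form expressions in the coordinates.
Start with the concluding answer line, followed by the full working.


Answer: Gamma_sss = (-4284*s*t^2 - 3648*s*t - 768*s)/(576*s^2*t^2 + 1152*s^2*t + 693*s^2 + 180*t^2 + 192*t + 73), Gamma_sst = (3978*s^2*t + 1872*s^2 + 180*t + 96)/(576*s^2*t^2 + 1152*s^2*t + 693*s^2 + 180*t^2 + 192*t + 73), Gamma_stt = (-3159*s^3 - 243*s)/(576*s^2*t^2 + 1152*s^2*t + 693*s^2 + 180*t^2 + 192*t + 73), Gamma_tss = (-6120*t^3 - 9408*t^2 - 5554*t - 1168)/(576*s^2*t^2 + 1152*s^2*t + 693*s^2 + 180*t^2 + 192*t + 73), Gamma_tst = (4860*s*t^2 + 4800*s*t + 1461*s)/(576*s^2*t^2 + 1152*s^2*t + 693*s^2 + 180*t^2 + 192*t + 73), Gamma_ttt = (-3402*s^2*t - 1296*s^2)/(576*s^2*t^2 + 1152*s^2*t + 693*s^2 + 180*t^2 + 192*t + 73)

E = 73/36 + (16/3)*t + 5*t^2; F = -(4/3)*s - (7/2)*s*t; G = 1/4 + (13/4)*s^2
Gamma^k_ij = (1/2) g^{kl} (d_i g_jl + d_j g_il - d_l g_ij), with g^inv = (1/(EG-F^2)) [[G, -F], [-F, E]]
first partials: E_s = 0, E_t = 16/3 + 10*t, F_s = -4/3 - (7/2)*t, F_t = -(7/2)*s, G_s = (13/2)*s, G_t = 0
D = EG - F^2 = 73/144 + (4/3)*t + (5/4)*t^2 + (77/16)*s^2 + 8*s^2*t + 4*s^2*t^2
expanded: Gamma^s_ss = (G E_s - 2F F_s + F E_t)/(2D), Gamma^s_st = (G E_t - F G_s)/(2D), Gamma^s_tt = (2G F_t - G G_s - F G_t)/(2D), Gamma^t_ss = (2E F_s - E E_t - F E_s)/(2D), Gamma^t_st = (E G_s - F E_t)/(2D), Gamma^t_tt = (E G_t - 2F F_t + F G_s)/(2D); substitute and cancel common factors


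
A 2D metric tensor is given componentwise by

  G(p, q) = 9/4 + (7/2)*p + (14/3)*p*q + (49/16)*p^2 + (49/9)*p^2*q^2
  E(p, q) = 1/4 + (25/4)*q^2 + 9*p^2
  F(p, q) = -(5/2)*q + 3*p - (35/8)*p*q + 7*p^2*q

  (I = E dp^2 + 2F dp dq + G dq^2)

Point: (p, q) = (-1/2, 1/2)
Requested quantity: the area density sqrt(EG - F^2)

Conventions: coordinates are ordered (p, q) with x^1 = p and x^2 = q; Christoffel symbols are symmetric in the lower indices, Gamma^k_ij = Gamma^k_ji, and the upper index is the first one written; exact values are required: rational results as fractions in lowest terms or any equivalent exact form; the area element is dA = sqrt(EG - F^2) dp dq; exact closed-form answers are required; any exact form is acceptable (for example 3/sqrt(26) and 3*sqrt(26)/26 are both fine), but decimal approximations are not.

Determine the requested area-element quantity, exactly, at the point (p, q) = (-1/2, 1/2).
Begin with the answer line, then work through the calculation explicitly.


Answer: sqrt(EG - F^2) = sqrt(2705)/48

E = 65/16, F = -25/32, G = 253/576; EG - F^2 = 2705/2304


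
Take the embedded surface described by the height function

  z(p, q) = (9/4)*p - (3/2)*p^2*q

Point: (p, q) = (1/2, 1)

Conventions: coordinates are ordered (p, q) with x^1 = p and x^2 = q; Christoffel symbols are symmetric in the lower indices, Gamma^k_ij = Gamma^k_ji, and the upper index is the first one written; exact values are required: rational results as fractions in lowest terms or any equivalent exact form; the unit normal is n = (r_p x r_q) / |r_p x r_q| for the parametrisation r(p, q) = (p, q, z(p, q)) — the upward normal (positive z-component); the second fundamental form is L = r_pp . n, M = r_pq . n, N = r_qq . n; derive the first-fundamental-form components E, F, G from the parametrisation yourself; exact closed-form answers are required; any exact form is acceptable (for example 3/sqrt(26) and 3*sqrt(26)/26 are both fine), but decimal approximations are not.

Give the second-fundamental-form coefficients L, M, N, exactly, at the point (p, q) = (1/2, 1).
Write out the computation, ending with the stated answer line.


z_p = 3/4, z_q = -3/8, z_pp = -3, z_pq = -3/2, z_qq = 0
E = 25/16, F = -9/32, G = 73/64; answer radicand W^2 = 109/64
unnormalised second-form numerators: l = -3, m = -3/2, n = 0; L = l/sqrt(109/64), and similarly M = m/sqrt(W^2), N = n/sqrt(W^2)

Answer: L = -24*sqrt(109)/109, M = -12*sqrt(109)/109, N = 0


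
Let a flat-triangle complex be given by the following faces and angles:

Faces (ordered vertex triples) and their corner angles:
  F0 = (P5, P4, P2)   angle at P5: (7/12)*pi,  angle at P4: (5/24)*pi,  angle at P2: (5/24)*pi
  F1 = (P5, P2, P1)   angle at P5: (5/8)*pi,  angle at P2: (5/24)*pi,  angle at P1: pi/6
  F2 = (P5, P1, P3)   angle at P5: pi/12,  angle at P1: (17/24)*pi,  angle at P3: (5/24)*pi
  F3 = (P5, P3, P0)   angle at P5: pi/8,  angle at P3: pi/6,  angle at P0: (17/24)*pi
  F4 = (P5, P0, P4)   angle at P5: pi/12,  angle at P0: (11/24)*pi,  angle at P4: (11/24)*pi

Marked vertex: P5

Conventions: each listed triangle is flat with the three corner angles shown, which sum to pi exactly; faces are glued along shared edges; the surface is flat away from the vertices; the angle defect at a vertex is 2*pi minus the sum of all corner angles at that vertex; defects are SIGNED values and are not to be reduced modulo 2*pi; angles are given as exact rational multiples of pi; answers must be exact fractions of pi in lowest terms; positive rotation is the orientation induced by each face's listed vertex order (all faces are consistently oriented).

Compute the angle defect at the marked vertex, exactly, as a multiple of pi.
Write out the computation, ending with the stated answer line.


Sum of corner angles at P5: (3/2)*pi
defect = 2*pi - (3/2)*pi

Answer: defect(P5) = pi/2


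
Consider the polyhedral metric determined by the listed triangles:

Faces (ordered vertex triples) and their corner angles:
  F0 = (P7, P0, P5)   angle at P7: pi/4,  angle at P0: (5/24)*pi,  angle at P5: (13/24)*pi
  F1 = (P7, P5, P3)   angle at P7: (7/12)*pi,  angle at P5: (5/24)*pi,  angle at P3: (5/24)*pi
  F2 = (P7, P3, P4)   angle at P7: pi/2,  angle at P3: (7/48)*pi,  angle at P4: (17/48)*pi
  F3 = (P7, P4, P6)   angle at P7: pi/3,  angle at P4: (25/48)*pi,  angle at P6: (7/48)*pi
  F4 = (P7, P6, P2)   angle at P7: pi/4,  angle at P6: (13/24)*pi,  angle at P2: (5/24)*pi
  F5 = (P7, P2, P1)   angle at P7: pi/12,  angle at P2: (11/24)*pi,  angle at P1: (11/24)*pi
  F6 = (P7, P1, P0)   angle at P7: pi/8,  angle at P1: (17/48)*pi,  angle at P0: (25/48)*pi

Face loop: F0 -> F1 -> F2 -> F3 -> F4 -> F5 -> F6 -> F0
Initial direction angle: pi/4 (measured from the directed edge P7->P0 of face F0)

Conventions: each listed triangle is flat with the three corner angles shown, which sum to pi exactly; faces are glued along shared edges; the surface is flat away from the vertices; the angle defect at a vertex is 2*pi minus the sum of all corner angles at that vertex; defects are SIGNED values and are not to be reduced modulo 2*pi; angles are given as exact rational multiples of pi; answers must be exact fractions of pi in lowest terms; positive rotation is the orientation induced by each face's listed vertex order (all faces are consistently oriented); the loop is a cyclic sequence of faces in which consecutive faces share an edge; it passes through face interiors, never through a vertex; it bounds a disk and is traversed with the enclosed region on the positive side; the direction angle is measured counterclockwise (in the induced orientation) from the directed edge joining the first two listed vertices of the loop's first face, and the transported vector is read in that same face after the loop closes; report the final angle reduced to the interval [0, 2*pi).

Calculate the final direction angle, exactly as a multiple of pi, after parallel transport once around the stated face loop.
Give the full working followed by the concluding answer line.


enclosed vertex P7: corner angles sum to (17/8)*pi, defect = 2*pi - (17/8)*pi = -pi/8
the rotation equals the total enclosed defect, so the final angle is initial + defects (mod 2*pi)
final angle = pi/4 - pi/8 = pi/8 (mod 2*pi)

Answer: final direction angle = pi/8


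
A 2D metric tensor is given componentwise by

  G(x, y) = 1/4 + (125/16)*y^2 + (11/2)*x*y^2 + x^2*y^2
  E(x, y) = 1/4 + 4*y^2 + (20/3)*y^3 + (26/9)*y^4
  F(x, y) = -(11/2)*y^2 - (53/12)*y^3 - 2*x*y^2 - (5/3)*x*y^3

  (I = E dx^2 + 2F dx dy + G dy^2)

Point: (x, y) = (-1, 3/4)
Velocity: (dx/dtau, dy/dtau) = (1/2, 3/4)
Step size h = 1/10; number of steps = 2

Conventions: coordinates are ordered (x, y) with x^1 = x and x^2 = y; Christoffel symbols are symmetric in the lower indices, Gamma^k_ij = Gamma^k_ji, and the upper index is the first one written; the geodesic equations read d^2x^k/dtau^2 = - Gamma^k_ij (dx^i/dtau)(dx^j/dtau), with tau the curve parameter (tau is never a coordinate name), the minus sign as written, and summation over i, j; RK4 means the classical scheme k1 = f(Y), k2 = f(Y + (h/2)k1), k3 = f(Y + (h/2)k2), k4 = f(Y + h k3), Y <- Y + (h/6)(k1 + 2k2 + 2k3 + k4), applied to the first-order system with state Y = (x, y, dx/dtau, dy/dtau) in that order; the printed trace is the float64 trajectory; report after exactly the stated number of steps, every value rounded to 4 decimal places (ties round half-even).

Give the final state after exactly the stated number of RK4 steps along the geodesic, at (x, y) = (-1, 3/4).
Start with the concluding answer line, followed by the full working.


Answer: x = -0.9069, y = 0.8979, dx/dtau = 0.4332, dy/dtau = 0.7225

f(Y) = (dx/dtau, dy/dtau, -Gamma^x_ij Y'^i Y'^j, -Gamma^y_ij Y'^i Y'^j) with the Gammas evaluated at the stage position; h = 0.100000; intermediate values shown to 6 dp
step 0: x = -1.0000, y = 0.7500, dx/dtau = 0.5000, dy/dtau = 0.7500
step 1:
  k1: at (x, y) = (-1.000000, 0.750000), (dx/dtau, dy/dtau) = (0.500000, 0.750000); Gamma_xxx = -11.974016, Gamma_xxy = 7.854770, Gamma_xyy = -4.515037, Gamma_yxx = -23.828442, Gamma_yxy = 12.095509, Gamma_yyy = -5.509325; k1 = (0.500000, 0.750000, -0.357865, -0.015526)
  k2: at (x, y) = (-0.975000, 0.787500), (dx/dtau, dy/dtau) = (0.482107, 0.749224); Gamma_xxx = -12.574138, Gamma_xxy = 8.091835, Gamma_xyy = -4.584107, Gamma_yxx = -25.034119, Gamma_yxy = 12.695476, Gamma_yyy = -5.792495; k2 = (0.482107, 0.749224, -0.349842, -0.101219)
  k3: at (x, y) = (-0.975895, 0.787461), (dx/dtau, dy/dtau) = (0.482508, 0.744939); Gamma_xxx = -12.569892, Gamma_xxy = 8.086571, Gamma_xyy = -4.579212, Gamma_yxx = -25.038180, Gamma_yxy = 12.691217, Gamma_yyy = -5.787174; k3 = (0.482508, 0.744939, -0.345651, -0.082699)
  k4: at (x, y) = (-0.951749, 0.824494), (dx/dtau, dy/dtau) = (0.465435, 0.741730); Gamma_xxx = -13.122388, Gamma_xxy = 8.298184, Gamma_xyy = -4.636937, Gamma_yxx = -26.173738, Gamma_yxy = 13.243746, Gamma_yyy = -6.042511; k4 = (0.465435, 0.741730, -0.335744, -0.149823)
  Y <- Y + (h/6)(k1 + 2k2 + 2k3 + k4): x = -0.9518, y = 0.8247, dx/dtau = 0.4653, dy/dtau = 0.7411
step 2:
  k1: at (x, y) = (-0.951756, 0.824668), (dx/dtau, dy/dtau) = (0.465257, 0.741114); Gamma_xxx = -13.124378, Gamma_xxy = 8.298422, Gamma_xyy = -4.636518, Gamma_yxx = -26.179683, Gamma_yxy = 13.245735, Gamma_yyy = -6.042950; k1 = (0.465257, 0.741114, -0.335169, -0.148433)
  k2: at (x, y) = (-0.928493, 0.861723), (dx/dtau, dy/dtau) = (0.448498, 0.733692); Gamma_xxx = -13.635314, Gamma_xxy = 8.485555, Gamma_xyy = -4.681738, Gamma_yxx = -27.261220, Gamma_yxy = 13.756873, Gamma_yyy = -6.272293; k2 = (0.448498, 0.733692, -0.321555, -0.193648)
  k3: at (x, y) = (-0.929331, 0.861352), (dx/dtau, dy/dtau) = (0.449179, 0.731431); Gamma_xxx = -13.627755, Gamma_xxy = 8.480119, Gamma_xyy = -4.677901, Gamma_yxx = -27.254699, Gamma_yxy = 13.749304, Gamma_yyy = -6.266442; k3 = (0.449179, 0.731431, -0.319979, -0.183040)
  k4: at (x, y) = (-0.906838, 0.897811), (dx/dtau, dy/dtau) = (0.433259, 0.722810); Gamma_xxx = -14.092438, Gamma_xxy = 8.643548, Gamma_xyy = -4.713046, Gamma_yxx = -28.262714, Gamma_yxy = 14.214338, Gamma_yyy = -6.470130; k4 = (0.433259, 0.722810, -0.306005, -0.217200)
  Y <- Y + (h/6)(k1 + 2k2 + 2k3 + k4): x = -0.9069, y = 0.8979, dx/dtau = 0.4332, dy/dtau = 0.7225


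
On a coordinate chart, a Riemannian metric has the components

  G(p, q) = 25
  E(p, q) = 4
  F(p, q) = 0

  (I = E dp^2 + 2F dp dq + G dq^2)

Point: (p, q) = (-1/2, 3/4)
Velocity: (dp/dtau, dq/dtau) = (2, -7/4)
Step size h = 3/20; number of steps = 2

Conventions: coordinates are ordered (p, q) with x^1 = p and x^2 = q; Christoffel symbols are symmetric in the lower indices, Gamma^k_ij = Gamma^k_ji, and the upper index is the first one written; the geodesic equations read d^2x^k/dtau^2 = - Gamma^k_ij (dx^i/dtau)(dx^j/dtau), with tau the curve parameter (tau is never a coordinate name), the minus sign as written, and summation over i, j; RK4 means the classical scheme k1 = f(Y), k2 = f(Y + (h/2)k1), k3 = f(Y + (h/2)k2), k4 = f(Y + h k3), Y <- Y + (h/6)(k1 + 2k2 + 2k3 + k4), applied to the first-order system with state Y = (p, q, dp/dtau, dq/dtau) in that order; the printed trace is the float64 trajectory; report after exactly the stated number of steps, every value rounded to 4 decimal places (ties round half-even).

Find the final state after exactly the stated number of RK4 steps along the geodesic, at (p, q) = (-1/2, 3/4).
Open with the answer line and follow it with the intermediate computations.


Answer: p = 0.1000, q = 0.2250, dp/dtau = 2.0000, dq/dtau = -1.7500

f(Y) = (dp/dtau, dq/dtau, -Gamma^p_ij Y'^i Y'^j, -Gamma^q_ij Y'^i Y'^j) with the Gammas evaluated at the stage position; h = 0.150000; intermediate values shown to 6 dp
step 0: p = -0.5000, q = 0.7500, dp/dtau = 2.0000, dq/dtau = -1.7500
step 1:
  k1: at (p, q) = (-0.500000, 0.750000), (dp/dtau, dq/dtau) = (2.000000, -1.750000); Gamma_ppp = 0.000000, Gamma_ppq = 0.000000, Gamma_pqq = 0.000000, Gamma_qpp = 0.000000, Gamma_qpq = 0.000000, Gamma_qqq = 0.000000; k1 = (2.000000, -1.750000, 0.000000, 0.000000)
  k2: at (p, q) = (-0.350000, 0.618750), (dp/dtau, dq/dtau) = (2.000000, -1.750000); Gamma_ppp = 0.000000, Gamma_ppq = 0.000000, Gamma_pqq = 0.000000, Gamma_qpp = 0.000000, Gamma_qpq = 0.000000, Gamma_qqq = 0.000000; k2 = (2.000000, -1.750000, 0.000000, 0.000000)
  k3: at (p, q) = (-0.350000, 0.618750), (dp/dtau, dq/dtau) = (2.000000, -1.750000); Gamma_ppp = 0.000000, Gamma_ppq = 0.000000, Gamma_pqq = 0.000000, Gamma_qpp = 0.000000, Gamma_qpq = 0.000000, Gamma_qqq = 0.000000; k3 = (2.000000, -1.750000, 0.000000, 0.000000)
  k4: at (p, q) = (-0.200000, 0.487500), (dp/dtau, dq/dtau) = (2.000000, -1.750000); Gamma_ppp = 0.000000, Gamma_ppq = 0.000000, Gamma_pqq = 0.000000, Gamma_qpp = 0.000000, Gamma_qpq = 0.000000, Gamma_qqq = 0.000000; k4 = (2.000000, -1.750000, 0.000000, 0.000000)
  Y <- Y + (h/6)(k1 + 2k2 + 2k3 + k4): p = -0.2000, q = 0.4875, dp/dtau = 2.0000, dq/dtau = -1.7500
step 2:
  k1: at (p, q) = (-0.200000, 0.487500), (dp/dtau, dq/dtau) = (2.000000, -1.750000); Gamma_ppp = 0.000000, Gamma_ppq = 0.000000, Gamma_pqq = 0.000000, Gamma_qpp = 0.000000, Gamma_qpq = 0.000000, Gamma_qqq = 0.000000; k1 = (2.000000, -1.750000, 0.000000, 0.000000)
  k2: at (p, q) = (-0.050000, 0.356250), (dp/dtau, dq/dtau) = (2.000000, -1.750000); Gamma_ppp = 0.000000, Gamma_ppq = 0.000000, Gamma_pqq = 0.000000, Gamma_qpp = 0.000000, Gamma_qpq = 0.000000, Gamma_qqq = 0.000000; k2 = (2.000000, -1.750000, 0.000000, 0.000000)
  k3: at (p, q) = (-0.050000, 0.356250), (dp/dtau, dq/dtau) = (2.000000, -1.750000); Gamma_ppp = 0.000000, Gamma_ppq = 0.000000, Gamma_pqq = 0.000000, Gamma_qpp = 0.000000, Gamma_qpq = 0.000000, Gamma_qqq = 0.000000; k3 = (2.000000, -1.750000, 0.000000, 0.000000)
  k4: at (p, q) = (0.100000, 0.225000), (dp/dtau, dq/dtau) = (2.000000, -1.750000); Gamma_ppp = 0.000000, Gamma_ppq = 0.000000, Gamma_pqq = 0.000000, Gamma_qpp = 0.000000, Gamma_qpq = 0.000000, Gamma_qqq = 0.000000; k4 = (2.000000, -1.750000, 0.000000, 0.000000)
  Y <- Y + (h/6)(k1 + 2k2 + 2k3 + k4): p = 0.1000, q = 0.2250, dp/dtau = 2.0000, dq/dtau = -1.7500


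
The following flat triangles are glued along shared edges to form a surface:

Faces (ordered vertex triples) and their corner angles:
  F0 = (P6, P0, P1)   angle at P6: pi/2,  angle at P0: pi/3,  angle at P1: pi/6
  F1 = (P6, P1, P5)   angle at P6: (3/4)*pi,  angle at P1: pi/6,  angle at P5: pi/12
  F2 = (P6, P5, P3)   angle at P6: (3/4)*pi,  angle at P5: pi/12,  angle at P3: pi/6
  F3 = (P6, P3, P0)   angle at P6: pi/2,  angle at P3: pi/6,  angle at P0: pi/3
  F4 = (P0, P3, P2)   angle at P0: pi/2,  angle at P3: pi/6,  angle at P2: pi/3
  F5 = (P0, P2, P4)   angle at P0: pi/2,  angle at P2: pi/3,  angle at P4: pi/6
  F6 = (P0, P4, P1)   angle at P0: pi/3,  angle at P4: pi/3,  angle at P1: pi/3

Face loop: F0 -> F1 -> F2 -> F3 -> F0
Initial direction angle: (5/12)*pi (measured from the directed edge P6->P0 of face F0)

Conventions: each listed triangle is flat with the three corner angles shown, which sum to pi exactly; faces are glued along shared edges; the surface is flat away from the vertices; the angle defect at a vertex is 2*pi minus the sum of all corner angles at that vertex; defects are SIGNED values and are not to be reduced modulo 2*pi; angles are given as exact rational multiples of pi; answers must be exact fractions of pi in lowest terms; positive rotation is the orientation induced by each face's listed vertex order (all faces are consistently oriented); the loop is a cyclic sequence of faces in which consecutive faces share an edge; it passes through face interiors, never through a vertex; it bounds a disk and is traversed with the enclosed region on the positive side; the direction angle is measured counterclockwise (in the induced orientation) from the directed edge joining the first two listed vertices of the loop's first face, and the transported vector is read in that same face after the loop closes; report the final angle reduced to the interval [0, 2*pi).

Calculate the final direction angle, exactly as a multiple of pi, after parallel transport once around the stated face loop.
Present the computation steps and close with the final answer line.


enclosed vertex P6: corner angles sum to (5/2)*pi, defect = 2*pi - (5/2)*pi = -pi/2
summing the enclosed defects onto the initial angle, mod 2*pi in the induced orientation:
final angle = (5/12)*pi - pi/2 = (23/12)*pi (mod 2*pi)

Answer: final direction angle = (23/12)*pi


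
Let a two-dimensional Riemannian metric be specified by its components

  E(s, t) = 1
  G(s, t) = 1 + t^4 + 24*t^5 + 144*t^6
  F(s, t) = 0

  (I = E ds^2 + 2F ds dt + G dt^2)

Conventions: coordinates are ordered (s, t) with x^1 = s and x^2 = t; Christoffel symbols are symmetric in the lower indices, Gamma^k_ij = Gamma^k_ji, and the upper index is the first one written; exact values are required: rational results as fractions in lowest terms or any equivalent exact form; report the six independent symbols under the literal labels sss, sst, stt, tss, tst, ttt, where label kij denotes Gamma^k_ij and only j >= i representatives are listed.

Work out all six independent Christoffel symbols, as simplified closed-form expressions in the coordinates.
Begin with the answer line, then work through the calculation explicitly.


Answer: Gamma_sss = 0, Gamma_sst = 0, Gamma_stt = 0, Gamma_tss = 0, Gamma_tst = 0, Gamma_ttt = (432*t^5 + 60*t^4 + 2*t^3)/(144*t^6 + 24*t^5 + t^4 + 1)

E = 1; F = 0; G = 1 + t^4 + 24*t^5 + 144*t^6
Gamma^k_ij = (1/2) g^{kl} (d_i g_jl + d_j g_il - d_l g_ij), with g^inv = (1/(EG-F^2)) [[G, -F], [-F, E]]
first partials: E_s = 0, E_t = 0, F_s = 0, F_t = 0, G_s = 0, G_t = 4*t^3 + 120*t^4 + 864*t^5
D = EG - F^2 = 1 + t^4 + 24*t^5 + 144*t^6
expanded: Gamma^s_ss = (G E_s - 2F F_s + F E_t)/(2D), Gamma^s_st = (G E_t - F G_s)/(2D), Gamma^s_tt = (2G F_t - G G_s - F G_t)/(2D), Gamma^t_ss = (2E F_s - E E_t - F E_s)/(2D), Gamma^t_st = (E G_s - F E_t)/(2D), Gamma^t_tt = (E G_t - 2F F_t + F G_s)/(2D); substitute and cancel common factors


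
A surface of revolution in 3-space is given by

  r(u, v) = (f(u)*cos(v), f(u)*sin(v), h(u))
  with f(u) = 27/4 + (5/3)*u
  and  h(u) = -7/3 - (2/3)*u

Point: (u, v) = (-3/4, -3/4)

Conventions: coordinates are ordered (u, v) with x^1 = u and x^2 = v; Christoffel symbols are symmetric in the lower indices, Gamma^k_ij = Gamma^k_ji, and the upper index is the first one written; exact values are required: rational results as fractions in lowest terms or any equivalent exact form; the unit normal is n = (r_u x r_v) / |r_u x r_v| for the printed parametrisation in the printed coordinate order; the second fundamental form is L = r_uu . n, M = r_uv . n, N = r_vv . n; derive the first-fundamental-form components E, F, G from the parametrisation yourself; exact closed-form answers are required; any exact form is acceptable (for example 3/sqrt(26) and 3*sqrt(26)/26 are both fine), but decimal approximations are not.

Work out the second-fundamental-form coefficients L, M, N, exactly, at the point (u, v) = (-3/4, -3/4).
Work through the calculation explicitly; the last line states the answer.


f = 11/2, f' = 5/3, f'' = 0, h' = -2/3, h'' = 0
E = 29/9, F = 0, G = 121/4; answer radicand W^2 = 29/9
unnormalised second-form numerators: l = 0, m = 0, n = -11/3; L = l/sqrt(29/9), and similarly M = m/sqrt(W^2), N = n/sqrt(W^2)

Answer: L = 0, M = 0, N = -11*sqrt(29)/29


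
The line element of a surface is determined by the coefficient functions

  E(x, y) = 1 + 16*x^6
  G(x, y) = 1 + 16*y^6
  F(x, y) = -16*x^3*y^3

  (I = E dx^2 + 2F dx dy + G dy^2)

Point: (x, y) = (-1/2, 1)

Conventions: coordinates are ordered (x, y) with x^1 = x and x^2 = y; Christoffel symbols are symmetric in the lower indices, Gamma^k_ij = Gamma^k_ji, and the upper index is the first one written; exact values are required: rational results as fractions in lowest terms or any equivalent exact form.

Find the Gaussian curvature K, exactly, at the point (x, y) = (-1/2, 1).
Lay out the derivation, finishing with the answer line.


E = 5/4, F = 2, G = 17, EG - F^2 = 69/4 at the point
E_x = -3, E_y = 0, F_x = -12, F_y = 6, G_x = 0, G_y = 96
E_yy = 0, F_xy = -36, G_xx = 0
Compute both Brioschi determinants and normalise by (EG - F^2)^2.
M1 = [[-E_yy/2 + F_xy - G_xx/2, E_x/2, F_x - E_y/2], [F_y - G_x/2, E, F], [G_y/2, F, G]] = [[-36, -3/2, -12], [6, 5/4, 2], [48, 2, 17]]; det M1 = -36
M2 = [[0, E_y/2, G_x/2], [E_y/2, E, F], [G_x/2, F, G]] = [[0, 0, 0], [0, 5/4, 2], [0, 2, 17]]; det M2 = 0
det M1 - det M2 = -36; K = -36 / (69/4)^2 = -64/529

Answer: K = -64/529


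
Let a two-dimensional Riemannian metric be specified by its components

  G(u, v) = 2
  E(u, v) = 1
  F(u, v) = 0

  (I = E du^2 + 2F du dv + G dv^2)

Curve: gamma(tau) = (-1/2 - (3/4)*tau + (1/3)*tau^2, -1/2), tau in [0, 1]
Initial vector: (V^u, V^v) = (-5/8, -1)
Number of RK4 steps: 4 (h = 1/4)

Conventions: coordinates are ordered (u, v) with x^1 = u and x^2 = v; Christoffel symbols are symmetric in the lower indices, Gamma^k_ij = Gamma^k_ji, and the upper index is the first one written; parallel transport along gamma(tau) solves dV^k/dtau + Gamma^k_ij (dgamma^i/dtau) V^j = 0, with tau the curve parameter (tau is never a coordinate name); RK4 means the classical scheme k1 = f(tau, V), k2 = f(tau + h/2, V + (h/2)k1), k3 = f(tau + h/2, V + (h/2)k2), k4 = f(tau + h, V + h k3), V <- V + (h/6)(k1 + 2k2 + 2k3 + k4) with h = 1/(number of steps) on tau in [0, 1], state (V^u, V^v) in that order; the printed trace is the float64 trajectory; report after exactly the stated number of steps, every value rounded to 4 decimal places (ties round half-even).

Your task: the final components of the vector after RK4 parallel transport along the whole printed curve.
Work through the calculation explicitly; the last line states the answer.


gamma'(tau) = (-3/4 + (2/3)*tau, 0); f(tau, V)^k = -Gamma^k_ij(gamma(tau)) gamma'^i(tau) V^j; h = 1/4; intermediate values shown to 6 dp
curve data and Christoffel symbols at the stage parameters:
  tau = 0.000000: gamma = (-0.500000, -0.500000), gamma' = (-0.750000, 0.000000); Gamma_uuu = 0.000000, Gamma_uuv = 0.000000, Gamma_uvv = 0.000000, Gamma_vuu = 0.000000, Gamma_vuv = 0.000000, Gamma_vvv = 0.000000
  tau = 0.125000: gamma = (-0.588542, -0.500000), gamma' = (-0.666667, 0.000000); Gamma_uuu = 0.000000, Gamma_uuv = 0.000000, Gamma_uvv = 0.000000, Gamma_vuu = 0.000000, Gamma_vuv = 0.000000, Gamma_vvv = 0.000000
  tau = 0.250000: gamma = (-0.666667, -0.500000), gamma' = (-0.583333, 0.000000); Gamma_uuu = 0.000000, Gamma_uuv = 0.000000, Gamma_uvv = 0.000000, Gamma_vuu = 0.000000, Gamma_vuv = 0.000000, Gamma_vvv = 0.000000
  tau = 0.375000: gamma = (-0.734375, -0.500000), gamma' = (-0.500000, 0.000000); Gamma_uuu = 0.000000, Gamma_uuv = 0.000000, Gamma_uvv = 0.000000, Gamma_vuu = 0.000000, Gamma_vuv = 0.000000, Gamma_vvv = 0.000000
  tau = 0.500000: gamma = (-0.791667, -0.500000), gamma' = (-0.416667, 0.000000); Gamma_uuu = 0.000000, Gamma_uuv = 0.000000, Gamma_uvv = 0.000000, Gamma_vuu = 0.000000, Gamma_vuv = 0.000000, Gamma_vvv = 0.000000
  tau = 0.625000: gamma = (-0.838542, -0.500000), gamma' = (-0.333333, 0.000000); Gamma_uuu = 0.000000, Gamma_uuv = 0.000000, Gamma_uvv = 0.000000, Gamma_vuu = 0.000000, Gamma_vuv = 0.000000, Gamma_vvv = 0.000000
  tau = 0.750000: gamma = (-0.875000, -0.500000), gamma' = (-0.250000, 0.000000); Gamma_uuu = 0.000000, Gamma_uuv = 0.000000, Gamma_uvv = 0.000000, Gamma_vuu = 0.000000, Gamma_vuv = 0.000000, Gamma_vvv = 0.000000
  tau = 0.875000: gamma = (-0.901042, -0.500000), gamma' = (-0.166667, 0.000000); Gamma_uuu = 0.000000, Gamma_uuv = 0.000000, Gamma_uvv = 0.000000, Gamma_vuu = 0.000000, Gamma_vuv = 0.000000, Gamma_vvv = 0.000000
  tau = 1.000000: gamma = (-0.916667, -0.500000), gamma' = (-0.083333, 0.000000); Gamma_uuu = 0.000000, Gamma_uuv = 0.000000, Gamma_uvv = 0.000000, Gamma_vuu = 0.000000, Gamma_vuv = 0.000000, Gamma_vvv = 0.000000
step 0: V^u = -0.6250, V^v = -1.0000
step 1: k1 = (0.000000, 0.000000), k2 = (0.000000, 0.000000), k3 = (0.000000, 0.000000), k4 = (0.000000, 0.000000); V <- V + (h/6)(k1 + 2k2 + 2k3 + k4): V^u = -0.6250, V^v = -1.0000
step 2: k1 = (0.000000, 0.000000), k2 = (0.000000, 0.000000), k3 = (0.000000, 0.000000), k4 = (0.000000, 0.000000); V <- V + (h/6)(k1 + 2k2 + 2k3 + k4): V^u = -0.6250, V^v = -1.0000
step 3: k1 = (0.000000, 0.000000), k2 = (0.000000, 0.000000), k3 = (0.000000, 0.000000), k4 = (0.000000, 0.000000); V <- V + (h/6)(k1 + 2k2 + 2k3 + k4): V^u = -0.6250, V^v = -1.0000
step 4: k1 = (0.000000, 0.000000), k2 = (0.000000, 0.000000), k3 = (0.000000, 0.000000), k4 = (0.000000, 0.000000); V <- V + (h/6)(k1 + 2k2 + 2k3 + k4): V^u = -0.6250, V^v = -1.0000

Answer: V^u = -0.6250, V^v = -1.0000


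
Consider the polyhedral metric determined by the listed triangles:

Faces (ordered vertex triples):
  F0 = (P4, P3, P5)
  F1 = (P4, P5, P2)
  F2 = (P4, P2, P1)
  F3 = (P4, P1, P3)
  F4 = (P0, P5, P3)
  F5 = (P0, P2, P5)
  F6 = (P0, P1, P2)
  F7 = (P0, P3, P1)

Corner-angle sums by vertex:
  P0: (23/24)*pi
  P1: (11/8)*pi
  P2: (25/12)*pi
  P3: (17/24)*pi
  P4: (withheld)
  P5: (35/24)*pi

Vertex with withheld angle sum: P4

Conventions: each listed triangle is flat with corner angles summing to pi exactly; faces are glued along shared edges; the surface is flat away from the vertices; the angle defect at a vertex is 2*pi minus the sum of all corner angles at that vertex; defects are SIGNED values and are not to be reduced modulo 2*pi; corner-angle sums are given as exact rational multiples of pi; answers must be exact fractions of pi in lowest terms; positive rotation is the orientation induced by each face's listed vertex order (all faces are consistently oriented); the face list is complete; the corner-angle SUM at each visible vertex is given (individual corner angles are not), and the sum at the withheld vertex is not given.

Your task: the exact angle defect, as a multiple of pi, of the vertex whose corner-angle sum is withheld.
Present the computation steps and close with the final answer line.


V = 6, E = 12, F = 8; chi = V - E + F = 2
Gauss-Bonnet: total defect = 2*pi*chi = 4*pi; visible defects sum to (41/12)*pi

Answer: defect(P4) = (7/12)*pi


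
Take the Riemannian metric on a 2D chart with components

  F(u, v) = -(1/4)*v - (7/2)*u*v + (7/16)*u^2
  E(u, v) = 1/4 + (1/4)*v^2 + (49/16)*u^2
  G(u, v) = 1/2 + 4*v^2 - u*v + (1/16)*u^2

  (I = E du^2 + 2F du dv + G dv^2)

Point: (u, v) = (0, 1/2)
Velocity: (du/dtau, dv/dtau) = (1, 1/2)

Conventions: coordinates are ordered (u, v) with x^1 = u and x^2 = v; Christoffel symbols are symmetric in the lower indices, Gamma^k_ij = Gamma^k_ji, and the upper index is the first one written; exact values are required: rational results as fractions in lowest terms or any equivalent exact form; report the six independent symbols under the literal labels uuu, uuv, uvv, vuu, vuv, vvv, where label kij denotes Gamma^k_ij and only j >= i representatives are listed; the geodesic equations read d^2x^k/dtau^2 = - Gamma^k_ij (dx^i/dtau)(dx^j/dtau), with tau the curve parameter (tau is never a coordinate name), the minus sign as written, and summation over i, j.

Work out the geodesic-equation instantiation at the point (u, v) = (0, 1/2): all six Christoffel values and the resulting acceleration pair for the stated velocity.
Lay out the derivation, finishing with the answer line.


E = 5/16, F = -1/8, G = 3/2 at the point
E_u = 0, E_v = 1/4, F_u = -7/4, F_v = -1/4, G_u = -1/2, G_v = 4
EG - F^2 = 29/64;  g^inv = (64/29) * [[3/2, 1/8], [1/8, 5/16]]
first-kind symbols [ij,l] = (1/2)(d_i g_jl + d_j g_il - d_l g_ij): [uu,u] = E_u/2 = 0, [uu,v] = F_u - E_v/2 = -15/8, [uv,u] = E_v/2 = 1/8, [uv,v] = G_u/2 = -1/4, [vv,u] = F_v - G_u/2 = 0, [vv,v] = G_v/2 = 2
Gamma^u_ij = (G*[ij,u] - F*[ij,v])/(EG - F^2), Gamma^v_ij = (E*[ij,v] - F*[ij,u])/(EG - F^2)
Gamma_uuu = -15/29, Gamma_uuv = 10/29, Gamma_uvv = 16/29, Gamma_vuu = -75/58, Gamma_vuv = -4/29, Gamma_vvv = 40/29
d^2u/dtau^2 = -(Gamma_uuu*(1)^2 + 2*Gamma_uuv*(1)*(1/2) + Gamma_uvv*(1/2)^2) = 1/29
d^2v/dtau^2 = -(Gamma_vuu*(1)^2 + 2*Gamma_vuv*(1)*(1/2) + Gamma_vvv*(1/2)^2) = 63/58

Answer: Gamma_uuu = -15/29, Gamma_uuv = 10/29, Gamma_uvv = 16/29, Gamma_vuu = -75/58, Gamma_vuv = -4/29, Gamma_vvv = 40/29; accelerations (d^2u/dtau^2, d^2v/dtau^2) = (1/29, 63/58)


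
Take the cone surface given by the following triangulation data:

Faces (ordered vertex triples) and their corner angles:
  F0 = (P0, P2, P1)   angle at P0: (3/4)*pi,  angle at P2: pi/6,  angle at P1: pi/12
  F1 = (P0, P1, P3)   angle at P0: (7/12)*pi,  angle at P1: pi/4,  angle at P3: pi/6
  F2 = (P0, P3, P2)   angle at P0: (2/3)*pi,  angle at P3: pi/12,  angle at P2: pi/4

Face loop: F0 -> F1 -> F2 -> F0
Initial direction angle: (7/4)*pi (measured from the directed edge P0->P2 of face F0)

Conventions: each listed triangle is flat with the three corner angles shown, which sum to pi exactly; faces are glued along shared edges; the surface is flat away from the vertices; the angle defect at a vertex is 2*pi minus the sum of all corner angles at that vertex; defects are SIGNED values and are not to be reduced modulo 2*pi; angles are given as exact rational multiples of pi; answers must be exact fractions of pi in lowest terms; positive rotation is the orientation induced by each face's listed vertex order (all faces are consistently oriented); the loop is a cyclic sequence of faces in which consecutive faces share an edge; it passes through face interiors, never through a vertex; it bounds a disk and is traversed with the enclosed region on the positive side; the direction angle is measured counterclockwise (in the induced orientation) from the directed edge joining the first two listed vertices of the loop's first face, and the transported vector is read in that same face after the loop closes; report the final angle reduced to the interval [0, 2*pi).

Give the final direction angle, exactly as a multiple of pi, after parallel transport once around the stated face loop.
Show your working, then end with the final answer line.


enclosed vertex P0: corner angles sum to 2*pi, defect = 2*pi - 2*pi = 0
final direction = starting direction + enclosed defect total, reduced mod 2*pi (induced orientation)
final angle = (7/4)*pi + 0 = (7/4)*pi (mod 2*pi)

Answer: final direction angle = (7/4)*pi


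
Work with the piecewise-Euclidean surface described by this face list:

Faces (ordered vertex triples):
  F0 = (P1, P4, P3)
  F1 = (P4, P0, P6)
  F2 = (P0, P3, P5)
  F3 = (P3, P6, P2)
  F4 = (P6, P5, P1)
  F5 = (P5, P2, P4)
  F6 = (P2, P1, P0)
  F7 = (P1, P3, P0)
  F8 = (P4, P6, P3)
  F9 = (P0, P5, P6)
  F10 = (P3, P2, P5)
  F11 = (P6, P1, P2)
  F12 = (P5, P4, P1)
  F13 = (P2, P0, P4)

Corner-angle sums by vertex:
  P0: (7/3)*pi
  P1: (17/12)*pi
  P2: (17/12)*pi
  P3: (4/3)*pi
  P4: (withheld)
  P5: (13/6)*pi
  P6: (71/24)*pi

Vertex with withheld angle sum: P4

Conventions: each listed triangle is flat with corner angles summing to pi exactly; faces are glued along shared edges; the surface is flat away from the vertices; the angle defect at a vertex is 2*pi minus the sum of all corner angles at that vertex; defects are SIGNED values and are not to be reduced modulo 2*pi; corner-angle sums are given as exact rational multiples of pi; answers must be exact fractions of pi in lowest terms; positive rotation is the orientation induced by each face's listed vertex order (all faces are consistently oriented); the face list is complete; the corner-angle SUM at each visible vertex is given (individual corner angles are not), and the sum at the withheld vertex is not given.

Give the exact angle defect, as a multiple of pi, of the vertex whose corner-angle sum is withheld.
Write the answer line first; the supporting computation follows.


Answer: defect(P4) = (-3/8)*pi

V = 7, E = 21, F = 14; chi = V - E + F = 0
Gauss-Bonnet: total defect = 2*pi*chi = 0; visible defects sum to (3/8)*pi


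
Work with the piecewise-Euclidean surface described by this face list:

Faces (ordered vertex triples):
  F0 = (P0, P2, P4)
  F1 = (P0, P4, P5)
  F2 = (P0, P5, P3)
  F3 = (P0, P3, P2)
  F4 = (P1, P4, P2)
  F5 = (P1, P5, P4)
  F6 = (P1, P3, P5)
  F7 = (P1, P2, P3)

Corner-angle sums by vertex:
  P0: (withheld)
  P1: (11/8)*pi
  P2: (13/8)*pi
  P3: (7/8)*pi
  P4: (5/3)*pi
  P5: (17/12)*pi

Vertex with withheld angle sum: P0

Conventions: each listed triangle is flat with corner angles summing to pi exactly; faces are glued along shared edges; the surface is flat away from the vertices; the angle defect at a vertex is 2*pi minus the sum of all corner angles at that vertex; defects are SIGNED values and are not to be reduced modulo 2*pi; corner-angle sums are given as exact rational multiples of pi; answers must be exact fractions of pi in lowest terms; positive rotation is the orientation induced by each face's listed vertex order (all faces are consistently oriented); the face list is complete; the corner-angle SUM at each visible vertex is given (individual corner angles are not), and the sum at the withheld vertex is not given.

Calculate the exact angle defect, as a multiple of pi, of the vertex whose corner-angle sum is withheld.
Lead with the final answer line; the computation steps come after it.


Answer: defect(P0) = (23/24)*pi

V = 6, E = 12, F = 8; chi = V - E + F = 2
Gauss-Bonnet: total defect = 2*pi*chi = 4*pi; visible defects sum to (73/24)*pi


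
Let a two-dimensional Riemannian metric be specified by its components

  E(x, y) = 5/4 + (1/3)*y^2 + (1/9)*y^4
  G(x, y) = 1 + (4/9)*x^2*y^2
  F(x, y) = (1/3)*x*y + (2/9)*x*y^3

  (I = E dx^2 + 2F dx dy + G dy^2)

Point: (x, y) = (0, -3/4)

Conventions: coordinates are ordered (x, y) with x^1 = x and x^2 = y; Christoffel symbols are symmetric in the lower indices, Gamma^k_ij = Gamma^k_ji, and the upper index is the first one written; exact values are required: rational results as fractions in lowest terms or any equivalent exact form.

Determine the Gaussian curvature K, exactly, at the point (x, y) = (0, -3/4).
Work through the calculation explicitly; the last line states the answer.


E = 377/256, F = 0, G = 1, EG - F^2 = 377/256 at the point
E_x = 0, E_y = -11/16, F_x = -11/32, F_y = 0, G_x = 0, G_y = 0
E_yy = 17/12, F_xy = 17/24, G_xx = 1/2
Using the Brioschi determinant formula for K from the metric derivatives:
M1 = [[-E_yy/2 + F_xy - G_xx/2, E_x/2, F_x - E_y/2], [F_y - G_x/2, E, F], [G_y/2, F, G]] = [[-1/4, 0, 0], [0, 377/256, 0], [0, 0, 1]]; det M1 = -377/1024
M2 = [[0, E_y/2, G_x/2], [E_y/2, E, F], [G_x/2, F, G]] = [[0, -11/32, 0], [-11/32, 377/256, 0], [0, 0, 1]]; det M2 = -121/1024
det M1 - det M2 = -1/4; K = -1/4 / (377/256)^2 = -16384/142129

Answer: K = -16384/142129
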